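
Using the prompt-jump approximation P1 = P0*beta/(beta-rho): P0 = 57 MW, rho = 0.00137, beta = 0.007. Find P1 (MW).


P1/P0 = beta / (beta - rho)
P1/P0 = 0.007 / (0.007 - 0.00137) = 1.243339
P1 = 57 * 1.243339 = 70.870 MW

70.870


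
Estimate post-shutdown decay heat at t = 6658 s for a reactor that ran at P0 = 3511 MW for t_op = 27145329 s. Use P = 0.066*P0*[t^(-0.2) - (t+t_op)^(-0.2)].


P/P0 = 0.066 * [t^(-0.2) - (t + t_op)^(-0.2)]
P/P0 = 0.066 * [6658^(-0.2) - (6658 + 27145329)^(-0.2)]
P/P0 = 0.066 * [0.1719219 - 0.03260166] = 0.009195136
P = 3511 * 0.009195136 = 32.284 MW

32.284


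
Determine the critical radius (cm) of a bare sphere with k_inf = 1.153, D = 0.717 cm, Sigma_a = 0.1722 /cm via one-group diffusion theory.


L^2 = D / Sigma_a = 0.717 / 0.1722 = 4.163763 cm^2
B_m^2 = (k_inf - 1) / L^2 = (1.153 - 1) / 4.163763 = 0.03674561 /cm^2
For a bare sphere: B_g = pi/R, so R_c = pi / sqrt(B_m^2)
R_c = pi / sqrt(0.03674561) = 16.389 cm

16.389


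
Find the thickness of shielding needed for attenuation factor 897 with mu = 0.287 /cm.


x = ln(factor) / mu
x = ln(897) / 0.287
x = 23.690 cm

23.690


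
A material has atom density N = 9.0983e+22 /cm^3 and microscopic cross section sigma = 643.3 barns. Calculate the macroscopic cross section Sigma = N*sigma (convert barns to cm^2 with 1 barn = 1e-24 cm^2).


Sigma = N * sigma_barns * 1e-24
Sigma = 9.0983e+22 * 643.3 * 1e-24
Sigma = 58.529 /cm

58.529


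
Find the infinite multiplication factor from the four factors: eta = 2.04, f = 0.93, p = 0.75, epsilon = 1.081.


k_inf = eta * f * p * epsilon
k_inf = 2.04 * 0.93 * 0.75 * 1.081
k_inf = 1.5382

1.5382


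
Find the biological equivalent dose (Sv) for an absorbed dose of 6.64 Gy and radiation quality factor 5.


H = D * Q
H = 6.64 * 5
H = 33.200 Sv

33.200


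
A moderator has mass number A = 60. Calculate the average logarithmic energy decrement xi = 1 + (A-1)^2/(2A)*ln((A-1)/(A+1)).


xi = 1 + (A-1)^2/(2A) * ln((A-1)/(A+1))
xi = 1 + (60-1)^2/(2*60) * ln((60-1)/(60 +1))
xi = 0.032966

0.032966


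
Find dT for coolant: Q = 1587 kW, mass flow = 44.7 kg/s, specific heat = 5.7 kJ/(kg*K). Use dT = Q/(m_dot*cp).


dT = Q / (m_dot * cp)
dT = 1587 / (44.7 * 5.7)
dT = 6.2287 C

6.2287


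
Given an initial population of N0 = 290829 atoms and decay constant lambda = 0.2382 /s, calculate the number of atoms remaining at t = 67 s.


N = N0 * exp(-lambda * t)
N = 290829 * exp(-0.2382 * 67)
N = 0.034085

0.034085


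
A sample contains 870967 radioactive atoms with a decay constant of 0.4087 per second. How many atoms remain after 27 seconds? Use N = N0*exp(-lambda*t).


N = N0 * exp(-lambda * t)
N = 870967 * exp(-0.4087 * 27)
N = 14.048

14.048


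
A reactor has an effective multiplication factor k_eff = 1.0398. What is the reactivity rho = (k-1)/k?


rho = (k_eff - 1) / k_eff
rho = (1.0398 - 1) / 1.0398
rho = 0.038277

0.038277


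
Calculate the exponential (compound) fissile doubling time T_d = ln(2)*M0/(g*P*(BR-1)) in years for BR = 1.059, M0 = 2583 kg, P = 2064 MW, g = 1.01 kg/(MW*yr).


Breeding gain G = BR - 1 = 1.059 - 1 = 0.059
Fissile production rate = g * P * G = 1.01 * 2064 * 0.059 = 122.99376 kg/yr
T_d = ln(2) * M0 / (g * P * G)
T_d = ln(2) * 2583 / 122.99376 = 14.557 yr

14.557


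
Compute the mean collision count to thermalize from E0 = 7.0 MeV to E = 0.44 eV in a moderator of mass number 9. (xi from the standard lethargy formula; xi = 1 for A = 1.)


xi = 1 + (A-1)^2/(2A)*ln((A-1)/(A+1)) = 0.2066007 (for A = 9)
n = ln(E0/E) / xi
n = ln(7.0e6 / 0.44) / 0.2066007
n = ln(1.590909e+07) / 0.2066007 = 80.263

80.263


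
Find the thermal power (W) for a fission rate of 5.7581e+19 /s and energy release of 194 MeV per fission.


P = fission_rate * E_MeV * 1.602e-13
P = 5.7581e+19 * 194 * 1.602e-13
P = 1.7895e+09 W

1.7895e+09


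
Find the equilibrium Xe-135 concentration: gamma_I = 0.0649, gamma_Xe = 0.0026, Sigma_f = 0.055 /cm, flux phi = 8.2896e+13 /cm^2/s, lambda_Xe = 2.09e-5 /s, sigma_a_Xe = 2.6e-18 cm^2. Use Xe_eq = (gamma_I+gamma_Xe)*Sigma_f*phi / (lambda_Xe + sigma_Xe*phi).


Xe_eq = (gamma_I + gamma_Xe) * Sigma_f * phi / (lambda_Xe + sigma_Xe * phi)
Numerator = (0.0649 + 0.0026) * 0.055 * 8.2896e+13 = 3.077514e+11
Denominator = 2.09e-5 + 2.6e-18 * 8.2896e+13 = 2.364296e-04
Xe_eq = 3.077514e+11 / 2.364296e-04 = 1.3017e+15 /cm^3

1.3017e+15


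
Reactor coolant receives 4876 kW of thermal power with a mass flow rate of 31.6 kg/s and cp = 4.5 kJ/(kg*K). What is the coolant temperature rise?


dT = Q / (m_dot * cp)
dT = 4876 / (31.6 * 4.5)
dT = 34.290 C

34.290


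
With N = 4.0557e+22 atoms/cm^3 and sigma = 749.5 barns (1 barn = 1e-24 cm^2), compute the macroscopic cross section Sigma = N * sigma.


Sigma = N * sigma_barns * 1e-24
Sigma = 4.0557e+22 * 749.5 * 1e-24
Sigma = 30.397 /cm

30.397


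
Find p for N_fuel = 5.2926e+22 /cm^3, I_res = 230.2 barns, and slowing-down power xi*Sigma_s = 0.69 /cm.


p = exp(-N * I * 1e-24 / (xi*Sigma_s))
p = exp(-5.2926e+22 * 230.2 * 1e-24 / 0.69)
p = 2.1454e-08

2.1454e-08


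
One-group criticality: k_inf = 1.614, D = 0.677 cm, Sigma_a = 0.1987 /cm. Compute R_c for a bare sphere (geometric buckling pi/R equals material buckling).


L^2 = D / Sigma_a = 0.677 / 0.1987 = 3.407146 cm^2
B_m^2 = (k_inf - 1) / L^2 = (1.614 - 1) / 3.407146 = 0.1802095 /cm^2
For a bare sphere: B_g = pi/R, so R_c = pi / sqrt(B_m^2)
R_c = pi / sqrt(0.1802095) = 7.4005 cm

7.4005


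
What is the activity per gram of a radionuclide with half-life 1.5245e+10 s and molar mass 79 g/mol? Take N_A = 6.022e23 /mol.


lambda = ln(2) / t_half = ln(2) / 1.5245e+10 = 4.546718e-11 /s
SA = lambda * N_A / M
SA = 4.546718e-11 * 6.022e23 / 79
SA = 3.4659e+11 Bq/g

3.4659e+11


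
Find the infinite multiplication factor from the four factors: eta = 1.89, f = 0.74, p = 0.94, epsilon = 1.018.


k_inf = eta * f * p * epsilon
k_inf = 1.89 * 0.74 * 0.94 * 1.018
k_inf = 1.3383

1.3383


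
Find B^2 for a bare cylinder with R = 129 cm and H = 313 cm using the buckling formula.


B^2 = (2.405/R)^2 + (pi/H)^2
B^2 = (2.405/129)^2 + (pi/313)^2
B^2 = 4.4832e-04 /cm^2

4.4832e-04


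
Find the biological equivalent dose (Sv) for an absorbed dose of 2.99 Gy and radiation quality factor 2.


H = D * Q
H = 2.99 * 2
H = 5.9800 Sv

5.9800


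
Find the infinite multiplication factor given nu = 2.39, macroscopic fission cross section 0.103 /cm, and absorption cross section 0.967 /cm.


k_inf = nu * Sigma_f / Sigma_a
k_inf = 2.39 * 0.103 / 0.967
k_inf = 0.25457

0.25457


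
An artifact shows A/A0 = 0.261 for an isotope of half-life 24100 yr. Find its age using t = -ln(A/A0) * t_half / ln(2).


lambda = ln(2) / t_half = ln(2) / 24100 = 2.876129e-05 /yr
t = -ln(A/A0) / lambda
t = -ln(0.261) / 2.876129e-05
t = 46703 yr

46703


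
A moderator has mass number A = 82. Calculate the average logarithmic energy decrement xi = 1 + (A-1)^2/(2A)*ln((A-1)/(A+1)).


xi = 1 + (A-1)^2/(2A) * ln((A-1)/(A+1))
xi = 1 + (82-1)^2/(2*82) * ln((82-1)/(82 +1))
xi = 0.024193

0.024193


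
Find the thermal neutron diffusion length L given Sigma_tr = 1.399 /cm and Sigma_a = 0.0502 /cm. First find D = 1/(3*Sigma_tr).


D = 1 / (3 * Sigma_tr) = 1 / (3 * 1.399) = 0.2382654 cm
L = sqrt(D / Sigma_a)
L = sqrt(0.2382654 / 0.0502)
L = 2.1786 cm

2.1786


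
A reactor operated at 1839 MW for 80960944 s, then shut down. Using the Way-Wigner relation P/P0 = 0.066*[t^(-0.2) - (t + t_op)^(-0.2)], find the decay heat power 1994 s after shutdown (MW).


P/P0 = 0.066 * [t^(-0.2) - (t + t_op)^(-0.2)]
P/P0 = 0.066 * [1994^(-0.2) - (1994 + 80960944)^(-0.2)]
P/P0 = 0.066 * [0.2188039 - 0.02620250] = 0.01271169
P = 1839 * 0.01271169 = 23.377 MW

23.377


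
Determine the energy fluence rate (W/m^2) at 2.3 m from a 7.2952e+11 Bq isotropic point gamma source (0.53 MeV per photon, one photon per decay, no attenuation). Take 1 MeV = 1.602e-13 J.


psi = A * E * 1.602e-13 / (4*pi*r^2)
psi = 7.2952e+11 * 0.53 * 1.602e-13 / (4*pi*2.3^2)
psi = 9.3177e-04 W/m^2

9.3177e-04


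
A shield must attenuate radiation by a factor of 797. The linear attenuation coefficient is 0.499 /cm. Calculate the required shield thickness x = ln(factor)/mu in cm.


x = ln(factor) / mu
x = ln(797) / 0.499
x = 13.388 cm

13.388


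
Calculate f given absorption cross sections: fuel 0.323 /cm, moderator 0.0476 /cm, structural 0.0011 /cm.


f = Sigma_a_fuel / (Sigma_a_fuel + Sigma_a_mod + Sigma_a_other)
f = 0.323 / (0.323 + 0.0476 + 0.0011)
f = 0.86898

0.86898


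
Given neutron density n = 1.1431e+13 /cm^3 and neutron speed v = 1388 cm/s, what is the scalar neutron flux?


phi = n * v
phi = 1.1431e+13 * 1388
phi = 1.5866e+16 /cm^2/s

1.5866e+16


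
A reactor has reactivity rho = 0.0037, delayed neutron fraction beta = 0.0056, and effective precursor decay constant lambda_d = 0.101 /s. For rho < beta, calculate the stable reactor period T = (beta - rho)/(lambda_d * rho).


T = (beta - rho) / (lambda_d * rho)
T = (0.0056 - 0.0037) / (0.101 * 0.0037)
T = 5.0843 s

5.0843


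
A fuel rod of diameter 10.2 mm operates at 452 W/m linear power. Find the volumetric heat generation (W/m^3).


r = D / 2 / 1000 = 10.2 / 2 / 1000 = 0.0051 m
q''' = q' / (pi * r^2)
q''' = 452 / (pi * 0.0051^2)
q''' = 5.5316e+06 W/m^3

5.5316e+06


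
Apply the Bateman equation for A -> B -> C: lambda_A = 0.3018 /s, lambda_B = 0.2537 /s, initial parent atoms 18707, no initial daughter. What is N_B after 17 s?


N_B(t) = lambda_A * N_A0 / (lambda_B - lambda_A) * [exp(-lambda_A*t) - exp(-lambda_B*t)]
exp(-0.3018*17) = 0.005913012; exp(-0.2537*17) = 0.01339465
N_B = 0.3018 * 18707 / (0.2537 - 0.3018) * (0.005913012 - 0.01339465)
N_B = 878.16

878.16


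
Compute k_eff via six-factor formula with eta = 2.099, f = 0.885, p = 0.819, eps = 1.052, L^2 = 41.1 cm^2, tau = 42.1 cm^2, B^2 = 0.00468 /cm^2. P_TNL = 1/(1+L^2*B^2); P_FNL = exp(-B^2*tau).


k_inf = eta*f*p*eps = 2.099*0.885*0.819*1.052 = 1.600499
P_TNL = 1/(1 + L^2*B^2) = 1/(1 + 41.1*0.00468) = 0.8386813
P_FNL = exp(-B^2*tau) = exp(-0.00468*42.1) = 0.8211676
k_eff = k_inf * P_TNL * P_FNL = 1.600499 * 0.8386813 * 0.8211676
k_eff = 1.1023

1.1023


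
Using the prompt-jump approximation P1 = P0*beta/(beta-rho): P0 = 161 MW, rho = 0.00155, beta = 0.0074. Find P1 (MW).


P1/P0 = beta / (beta - rho)
P1/P0 = 0.0074 / (0.0074 - 0.00155) = 1.264957
P1 = 161 * 1.264957 = 203.66 MW

203.66


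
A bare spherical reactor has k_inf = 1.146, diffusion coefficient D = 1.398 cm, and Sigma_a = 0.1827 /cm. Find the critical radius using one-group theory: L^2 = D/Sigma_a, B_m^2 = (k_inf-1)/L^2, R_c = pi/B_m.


L^2 = D / Sigma_a = 1.398 / 0.1827 = 7.651888 cm^2
B_m^2 = (k_inf - 1) / L^2 = (1.146 - 1) / 7.651888 = 0.01908026 /cm^2
For a bare sphere: B_g = pi/R, so R_c = pi / sqrt(B_m^2)
R_c = pi / sqrt(0.01908026) = 22.744 cm

22.744


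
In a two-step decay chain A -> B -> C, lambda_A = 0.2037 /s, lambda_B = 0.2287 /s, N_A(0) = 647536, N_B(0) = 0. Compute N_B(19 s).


N_B(t) = lambda_A * N_A0 / (lambda_B - lambda_A) * [exp(-lambda_A*t) - exp(-lambda_B*t)]
exp(-0.2037*19) = 0.02085211; exp(-0.2287*19) = 0.01296762
N_B = 0.2037 * 647536 / (0.2287 - 0.2037) * (0.02085211 - 0.01296762)
N_B = 41600

41600


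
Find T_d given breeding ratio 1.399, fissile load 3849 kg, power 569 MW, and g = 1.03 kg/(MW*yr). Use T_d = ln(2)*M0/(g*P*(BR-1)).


Breeding gain G = BR - 1 = 1.399 - 1 = 0.399
Fissile production rate = g * P * G = 1.03 * 569 * 0.399 = 233.84193 kg/yr
T_d = ln(2) * M0 / (g * P * G)
T_d = ln(2) * 3849 / 233.84193 = 11.409 yr

11.409


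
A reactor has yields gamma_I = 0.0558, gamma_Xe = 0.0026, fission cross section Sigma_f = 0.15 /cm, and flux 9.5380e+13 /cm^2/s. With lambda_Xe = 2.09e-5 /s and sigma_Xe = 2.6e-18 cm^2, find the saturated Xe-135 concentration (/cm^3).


Xe_eq = (gamma_I + gamma_Xe) * Sigma_f * phi / (lambda_Xe + sigma_Xe * phi)
Numerator = (0.0558 + 0.0026) * 0.15 * 9.5380e+13 = 8.355288e+11
Denominator = 2.09e-5 + 2.6e-18 * 9.5380e+13 = 2.688880e-04
Xe_eq = 8.355288e+11 / 2.688880e-04 = 3.1073e+15 /cm^3

3.1073e+15


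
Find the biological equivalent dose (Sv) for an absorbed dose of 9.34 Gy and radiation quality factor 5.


H = D * Q
H = 9.34 * 5
H = 46.700 Sv

46.700


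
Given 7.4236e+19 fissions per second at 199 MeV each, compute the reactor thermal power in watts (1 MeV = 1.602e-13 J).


P = fission_rate * E_MeV * 1.602e-13
P = 7.4236e+19 * 199 * 1.602e-13
P = 2.3666e+09 W

2.3666e+09


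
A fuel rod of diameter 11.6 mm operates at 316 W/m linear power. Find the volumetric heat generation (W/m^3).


r = D / 2 / 1000 = 11.6 / 2 / 1000 = 0.0058 m
q''' = q' / (pi * r^2)
q''' = 316 / (pi * 0.0058^2)
q''' = 2.9901e+06 W/m^3

2.9901e+06


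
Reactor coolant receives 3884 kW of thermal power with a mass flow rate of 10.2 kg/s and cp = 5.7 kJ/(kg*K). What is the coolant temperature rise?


dT = Q / (m_dot * cp)
dT = 3884 / (10.2 * 5.7)
dT = 66.804 C

66.804


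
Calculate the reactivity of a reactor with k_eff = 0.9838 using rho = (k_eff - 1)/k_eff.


rho = (k_eff - 1) / k_eff
rho = (0.9838 - 1) / 0.9838
rho = -0.016467

-0.016467


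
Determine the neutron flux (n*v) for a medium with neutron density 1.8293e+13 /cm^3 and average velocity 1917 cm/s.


phi = n * v
phi = 1.8293e+13 * 1917
phi = 3.5068e+16 /cm^2/s

3.5068e+16


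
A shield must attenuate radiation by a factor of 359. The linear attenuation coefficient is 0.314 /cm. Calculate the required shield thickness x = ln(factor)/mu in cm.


x = ln(factor) / mu
x = ln(359) / 0.314
x = 18.737 cm

18.737


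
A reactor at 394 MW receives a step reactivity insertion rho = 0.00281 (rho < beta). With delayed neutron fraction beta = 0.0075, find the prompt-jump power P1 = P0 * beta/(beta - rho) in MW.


P1/P0 = beta / (beta - rho)
P1/P0 = 0.0075 / (0.0075 - 0.00281) = 1.599147
P1 = 394 * 1.599147 = 630.06 MW

630.06


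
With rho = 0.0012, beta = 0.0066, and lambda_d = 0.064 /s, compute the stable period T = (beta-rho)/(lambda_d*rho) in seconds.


T = (beta - rho) / (lambda_d * rho)
T = (0.0066 - 0.0012) / (0.064 * 0.0012)
T = 70.312 s

70.312


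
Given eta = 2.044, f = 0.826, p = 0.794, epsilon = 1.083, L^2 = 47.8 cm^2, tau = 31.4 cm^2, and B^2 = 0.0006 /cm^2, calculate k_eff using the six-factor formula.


k_inf = eta*f*p*eps = 2.044*0.826*0.794*1.083 = 1.451810
P_TNL = 1/(1 + L^2*B^2) = 1/(1 + 47.8*0.0006) = 0.9721196
P_FNL = exp(-B^2*tau) = exp(-0.0006*31.4) = 0.9813364
k_eff = k_inf * P_TNL * P_FNL = 1.451810 * 0.9721196 * 0.9813364
k_eff = 1.3850

1.3850


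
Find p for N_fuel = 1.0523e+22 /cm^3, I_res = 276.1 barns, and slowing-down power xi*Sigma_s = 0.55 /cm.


p = exp(-N * I * 1e-24 / (xi*Sigma_s))
p = exp(-1.0523e+22 * 276.1 * 1e-24 / 0.55)
p = 0.0050795

0.0050795


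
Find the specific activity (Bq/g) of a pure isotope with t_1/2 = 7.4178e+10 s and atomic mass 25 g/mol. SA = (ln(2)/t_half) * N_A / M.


lambda = ln(2) / t_half = ln(2) / 7.4178e+10 = 9.344377e-12 /s
SA = lambda * N_A / M
SA = 9.344377e-12 * 6.022e23 / 25
SA = 2.2509e+11 Bq/g

2.2509e+11


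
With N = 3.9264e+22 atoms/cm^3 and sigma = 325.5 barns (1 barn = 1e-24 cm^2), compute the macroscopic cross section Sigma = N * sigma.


Sigma = N * sigma_barns * 1e-24
Sigma = 3.9264e+22 * 325.5 * 1e-24
Sigma = 12.780 /cm

12.780


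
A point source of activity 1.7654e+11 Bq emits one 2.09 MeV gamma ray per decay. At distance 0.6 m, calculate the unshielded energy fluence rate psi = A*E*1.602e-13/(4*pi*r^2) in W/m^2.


psi = A * E * 1.602e-13 / (4*pi*r^2)
psi = 1.7654e+11 * 2.09 * 1.602e-13 / (4*pi*0.6^2)
psi = 0.013066 W/m^2

0.013066


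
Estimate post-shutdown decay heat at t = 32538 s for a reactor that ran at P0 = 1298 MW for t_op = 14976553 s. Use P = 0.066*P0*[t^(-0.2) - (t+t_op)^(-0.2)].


P/P0 = 0.066 * [t^(-0.2) - (t + t_op)^(-0.2)]
P/P0 = 0.066 * [32538^(-0.2) - (32538 + 14976553)^(-0.2)]
P/P0 = 0.066 * [0.1251762 - 0.03670533] = 0.005839077
P = 1298 * 0.005839077 = 7.5791 MW

7.5791


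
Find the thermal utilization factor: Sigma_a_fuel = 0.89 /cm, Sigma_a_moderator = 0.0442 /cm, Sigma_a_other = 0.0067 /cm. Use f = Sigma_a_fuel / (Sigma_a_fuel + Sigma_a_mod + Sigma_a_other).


f = Sigma_a_fuel / (Sigma_a_fuel + Sigma_a_mod + Sigma_a_other)
f = 0.89 / (0.89 + 0.0442 + 0.0067)
f = 0.94590

0.94590


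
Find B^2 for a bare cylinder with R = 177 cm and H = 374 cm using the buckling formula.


B^2 = (2.405/R)^2 + (pi/H)^2
B^2 = (2.405/177)^2 + (pi/374)^2
B^2 = 2.5518e-04 /cm^2

2.5518e-04


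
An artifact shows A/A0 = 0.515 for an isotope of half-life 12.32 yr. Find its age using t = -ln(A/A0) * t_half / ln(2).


lambda = ln(2) / t_half = ln(2) / 12.32 = 0.05626195 /yr
t = -ln(A/A0) / lambda
t = -ln(0.515) / 0.05626195
t = 11.795 yr

11.795


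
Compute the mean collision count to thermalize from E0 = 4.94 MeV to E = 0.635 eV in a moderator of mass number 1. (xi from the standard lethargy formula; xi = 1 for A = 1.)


xi = 1 + (A-1)^2/(2A)*ln((A-1)/(A+1)) = 1 (for A = 1)
n = ln(E0/E) / xi
n = ln(4.94e6 / 0.635) / 1
n = ln(7.779528e+06) / 1 = 15.867

15.867


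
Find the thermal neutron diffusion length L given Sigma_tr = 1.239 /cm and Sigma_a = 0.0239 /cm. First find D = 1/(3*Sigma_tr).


D = 1 / (3 * Sigma_tr) = 1 / (3 * 1.239) = 0.2690342 cm
L = sqrt(D / Sigma_a)
L = sqrt(0.2690342 / 0.0239)
L = 3.3551 cm

3.3551


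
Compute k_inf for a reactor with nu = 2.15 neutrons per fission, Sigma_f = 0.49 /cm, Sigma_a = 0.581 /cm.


k_inf = nu * Sigma_f / Sigma_a
k_inf = 2.15 * 0.49 / 0.581
k_inf = 1.8133

1.8133


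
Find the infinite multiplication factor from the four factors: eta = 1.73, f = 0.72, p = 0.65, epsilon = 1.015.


k_inf = eta * f * p * epsilon
k_inf = 1.73 * 0.72 * 0.65 * 1.015
k_inf = 0.82178

0.82178


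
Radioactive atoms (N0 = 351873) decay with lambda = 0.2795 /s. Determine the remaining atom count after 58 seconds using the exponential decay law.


N = N0 * exp(-lambda * t)
N = 351873 * exp(-0.2795 * 58)
N = 0.032066

0.032066


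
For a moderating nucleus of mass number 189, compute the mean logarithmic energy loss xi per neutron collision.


xi = 1 + (A-1)^2/(2A) * ln((A-1)/(A+1))
xi = 1 + (189-1)^2/(2*189) * ln((189-1)/(189 +1))
xi = 0.010545

0.010545


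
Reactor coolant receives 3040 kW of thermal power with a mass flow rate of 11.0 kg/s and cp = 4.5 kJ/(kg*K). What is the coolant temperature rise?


dT = Q / (m_dot * cp)
dT = 3040 / (11.0 * 4.5)
dT = 61.414 C

61.414


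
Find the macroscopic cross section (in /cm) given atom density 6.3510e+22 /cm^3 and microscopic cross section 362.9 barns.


Sigma = N * sigma_barns * 1e-24
Sigma = 6.3510e+22 * 362.9 * 1e-24
Sigma = 23.048 /cm

23.048


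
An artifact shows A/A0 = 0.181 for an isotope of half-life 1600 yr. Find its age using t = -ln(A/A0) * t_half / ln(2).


lambda = ln(2) / t_half = ln(2) / 1600 = 4.332170e-04 /yr
t = -ln(A/A0) / lambda
t = -ln(0.181) / 4.332170e-04
t = 3945.5 yr

3945.5


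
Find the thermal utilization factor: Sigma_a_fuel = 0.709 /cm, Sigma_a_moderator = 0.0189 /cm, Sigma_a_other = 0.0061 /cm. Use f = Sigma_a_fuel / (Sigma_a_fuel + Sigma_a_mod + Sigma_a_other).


f = Sigma_a_fuel / (Sigma_a_fuel + Sigma_a_mod + Sigma_a_other)
f = 0.709 / (0.709 + 0.0189 + 0.0061)
f = 0.96594

0.96594


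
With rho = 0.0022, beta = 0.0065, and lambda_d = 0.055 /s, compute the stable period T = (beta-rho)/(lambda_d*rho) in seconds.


T = (beta - rho) / (lambda_d * rho)
T = (0.0065 - 0.0022) / (0.055 * 0.0022)
T = 35.537 s

35.537


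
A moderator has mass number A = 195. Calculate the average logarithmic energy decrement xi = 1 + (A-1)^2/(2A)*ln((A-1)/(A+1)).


xi = 1 + (A-1)^2/(2A) * ln((A-1)/(A+1))
xi = 1 + (195-1)^2/(2*195) * ln((195-1)/(195 +1))
xi = 0.010221

0.010221


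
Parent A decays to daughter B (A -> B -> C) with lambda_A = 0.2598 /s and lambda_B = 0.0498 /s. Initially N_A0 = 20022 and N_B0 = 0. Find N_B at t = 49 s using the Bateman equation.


N_B(t) = lambda_A * N_A0 / (lambda_B - lambda_A) * [exp(-lambda_A*t) - exp(-lambda_B*t)]
exp(-0.2598*49) = 2.960359e-06; exp(-0.0498*49) = 0.08714342
N_B = 0.2598 * 20022 / (0.0498 - 0.2598) * (2.960359e-06 - 0.08714342)
N_B = 2158.5

2158.5


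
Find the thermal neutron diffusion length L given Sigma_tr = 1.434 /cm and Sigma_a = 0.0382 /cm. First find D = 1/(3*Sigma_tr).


D = 1 / (3 * Sigma_tr) = 1 / (3 * 1.434) = 0.2324500 cm
L = sqrt(D / Sigma_a)
L = sqrt(0.2324500 / 0.0382)
L = 2.4668 cm

2.4668


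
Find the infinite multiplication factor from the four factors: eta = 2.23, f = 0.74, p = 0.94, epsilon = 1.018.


k_inf = eta * f * p * epsilon
k_inf = 2.23 * 0.74 * 0.94 * 1.018
k_inf = 1.5791

1.5791


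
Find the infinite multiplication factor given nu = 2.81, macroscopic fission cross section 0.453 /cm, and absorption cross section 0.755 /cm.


k_inf = nu * Sigma_f / Sigma_a
k_inf = 2.81 * 0.453 / 0.755
k_inf = 1.6860

1.6860


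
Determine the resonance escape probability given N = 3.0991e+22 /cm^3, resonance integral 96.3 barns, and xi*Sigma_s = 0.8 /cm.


p = exp(-N * I * 1e-24 / (xi*Sigma_s))
p = exp(-3.0991e+22 * 96.3 * 1e-24 / 0.8)
p = 0.023980

0.023980


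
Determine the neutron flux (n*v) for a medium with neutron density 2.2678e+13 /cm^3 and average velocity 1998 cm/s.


phi = n * v
phi = 2.2678e+13 * 1998
phi = 4.5311e+16 /cm^2/s

4.5311e+16


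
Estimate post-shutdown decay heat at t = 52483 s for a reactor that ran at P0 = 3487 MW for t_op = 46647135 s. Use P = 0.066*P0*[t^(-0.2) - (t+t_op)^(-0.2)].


P/P0 = 0.066 * [t^(-0.2) - (t + t_op)^(-0.2)]
P/P0 = 0.066 * [52483^(-0.2) - (52483 + 46647135)^(-0.2)]
P/P0 = 0.066 * [0.1137618 - 0.02925077] = 0.005577728
P = 3487 * 0.005577728 = 19.450 MW

19.450


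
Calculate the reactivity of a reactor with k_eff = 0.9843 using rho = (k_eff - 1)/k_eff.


rho = (k_eff - 1) / k_eff
rho = (0.9843 - 1) / 0.9843
rho = -0.015950

-0.015950


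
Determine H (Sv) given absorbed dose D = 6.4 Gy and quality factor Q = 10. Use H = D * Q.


H = D * Q
H = 6.4 * 10
H = 64.000 Sv

64.000


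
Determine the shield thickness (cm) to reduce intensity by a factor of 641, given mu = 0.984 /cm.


x = ln(factor) / mu
x = ln(641) / 0.984
x = 6.5681 cm

6.5681


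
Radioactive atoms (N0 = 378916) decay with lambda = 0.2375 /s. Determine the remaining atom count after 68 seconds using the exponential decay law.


N = N0 * exp(-lambda * t)
N = 378916 * exp(-0.2375 * 68)
N = 0.036702

0.036702


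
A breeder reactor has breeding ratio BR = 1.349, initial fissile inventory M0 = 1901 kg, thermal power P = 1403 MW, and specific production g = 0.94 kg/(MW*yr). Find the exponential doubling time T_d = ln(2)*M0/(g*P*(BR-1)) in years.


Breeding gain G = BR - 1 = 1.349 - 1 = 0.349
Fissile production rate = g * P * G = 0.94 * 1403 * 0.349 = 460.26818 kg/yr
T_d = ln(2) * M0 / (g * P * G)
T_d = ln(2) * 1901 / 460.26818 = 2.8628 yr

2.8628


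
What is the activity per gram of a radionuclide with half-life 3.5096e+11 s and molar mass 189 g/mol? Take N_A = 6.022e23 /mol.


lambda = ln(2) / t_half = ln(2) / 3.5096e+11 = 1.975003e-12 /s
SA = lambda * N_A / M
SA = 1.975003e-12 * 6.022e23 / 189
SA = 6.2928e+09 Bq/g

6.2928e+09


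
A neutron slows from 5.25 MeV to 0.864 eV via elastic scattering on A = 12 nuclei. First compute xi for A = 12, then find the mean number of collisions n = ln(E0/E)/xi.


xi = 1 + (A-1)^2/(2A)*ln((A-1)/(A+1)) = 0.1577690 (for A = 12)
n = ln(E0/E) / xi
n = ln(5.25e6 / 0.864) / 0.1577690
n = ln(6.076389e+06) / 0.1577690 = 99.005

99.005


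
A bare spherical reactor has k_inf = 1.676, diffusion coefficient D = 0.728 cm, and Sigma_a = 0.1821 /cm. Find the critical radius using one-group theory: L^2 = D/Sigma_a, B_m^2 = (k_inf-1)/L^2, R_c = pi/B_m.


L^2 = D / Sigma_a = 0.728 / 0.1821 = 3.997803 cm^2
B_m^2 = (k_inf - 1) / L^2 = (1.676 - 1) / 3.997803 = 0.1690929 /cm^2
For a bare sphere: B_g = pi/R, so R_c = pi / sqrt(B_m^2)
R_c = pi / sqrt(0.1690929) = 7.6399 cm

7.6399


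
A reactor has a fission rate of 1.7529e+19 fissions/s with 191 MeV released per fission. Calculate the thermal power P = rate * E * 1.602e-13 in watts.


P = fission_rate * E_MeV * 1.602e-13
P = 1.7529e+19 * 191 * 1.602e-13
P = 5.3636e+08 W

5.3636e+08


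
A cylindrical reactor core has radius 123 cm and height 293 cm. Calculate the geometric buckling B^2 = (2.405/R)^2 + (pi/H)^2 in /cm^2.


B^2 = (2.405/R)^2 + (pi/H)^2
B^2 = (2.405/123)^2 + (pi/293)^2
B^2 = 4.9728e-04 /cm^2

4.9728e-04


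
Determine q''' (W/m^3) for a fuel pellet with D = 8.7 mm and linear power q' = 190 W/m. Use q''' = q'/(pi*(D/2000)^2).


r = D / 2 / 1000 = 8.7 / 2 / 1000 = 0.00435 m
q''' = q' / (pi * r^2)
q''' = 190 / (pi * 0.00435^2)
q''' = 3.1961e+06 W/m^3

3.1961e+06


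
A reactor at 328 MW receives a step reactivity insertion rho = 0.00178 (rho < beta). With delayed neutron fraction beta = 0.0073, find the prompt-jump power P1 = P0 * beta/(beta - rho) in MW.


P1/P0 = beta / (beta - rho)
P1/P0 = 0.0073 / (0.0073 - 0.00178) = 1.322464
P1 = 328 * 1.322464 = 433.77 MW

433.77


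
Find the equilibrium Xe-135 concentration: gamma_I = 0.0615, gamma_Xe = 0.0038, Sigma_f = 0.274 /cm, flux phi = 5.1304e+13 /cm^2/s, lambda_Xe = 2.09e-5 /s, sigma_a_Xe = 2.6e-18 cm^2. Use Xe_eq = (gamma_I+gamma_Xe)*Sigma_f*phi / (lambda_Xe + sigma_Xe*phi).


Xe_eq = (gamma_I + gamma_Xe) * Sigma_f * phi / (lambda_Xe + sigma_Xe * phi)
Numerator = (0.0615 + 0.0038) * 0.274 * 5.1304e+13 = 9.179414e+11
Denominator = 2.09e-5 + 2.6e-18 * 5.1304e+13 = 1.542904e-04
Xe_eq = 9.179414e+11 / 1.542904e-04 = 5.9494e+15 /cm^3

5.9494e+15


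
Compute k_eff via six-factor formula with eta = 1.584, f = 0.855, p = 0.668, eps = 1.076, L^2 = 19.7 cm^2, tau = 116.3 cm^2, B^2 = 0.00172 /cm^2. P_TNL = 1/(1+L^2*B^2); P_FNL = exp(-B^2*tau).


k_inf = eta*f*p*eps = 1.584*0.855*0.668*1.076 = 0.9734419
P_TNL = 1/(1 + L^2*B^2) = 1/(1 + 19.7*0.00172) = 0.9672265
P_FNL = exp(-B^2*tau) = exp(-0.00172*116.3) = 0.8187013
k_eff = k_inf * P_TNL * P_FNL = 0.9734419 * 0.9672265 * 0.8187013
k_eff = 0.77084

0.77084


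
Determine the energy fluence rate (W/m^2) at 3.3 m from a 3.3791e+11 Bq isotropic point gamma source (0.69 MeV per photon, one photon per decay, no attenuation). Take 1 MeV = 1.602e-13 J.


psi = A * E * 1.602e-13 / (4*pi*r^2)
psi = 3.3791e+11 * 0.69 * 1.602e-13 / (4*pi*3.3^2)
psi = 2.7294e-04 W/m^2

2.7294e-04


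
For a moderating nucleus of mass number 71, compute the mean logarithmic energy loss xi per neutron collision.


xi = 1 + (A-1)^2/(2A) * ln((A-1)/(A+1))
xi = 1 + (71-1)^2/(2*71) * ln((71-1)/(71 +1))
xi = 0.027906

0.027906


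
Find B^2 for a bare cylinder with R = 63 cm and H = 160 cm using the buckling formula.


B^2 = (2.405/R)^2 + (pi/H)^2
B^2 = (2.405/63)^2 + (pi/160)^2
B^2 = 0.0018428 /cm^2

0.0018428


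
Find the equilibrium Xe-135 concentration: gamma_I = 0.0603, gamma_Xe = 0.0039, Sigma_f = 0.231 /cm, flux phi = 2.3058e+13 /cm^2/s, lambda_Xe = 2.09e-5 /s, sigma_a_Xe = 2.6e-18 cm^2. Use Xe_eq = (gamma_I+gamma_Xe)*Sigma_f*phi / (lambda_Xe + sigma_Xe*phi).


Xe_eq = (gamma_I + gamma_Xe) * Sigma_f * phi / (lambda_Xe + sigma_Xe * phi)
Numerator = (0.0603 + 0.0039) * 0.231 * 2.3058e+13 = 3.419548e+11
Denominator = 2.09e-5 + 2.6e-18 * 2.3058e+13 = 8.085080e-05
Xe_eq = 3.419548e+11 / 8.085080e-05 = 4.2295e+15 /cm^3

4.2295e+15


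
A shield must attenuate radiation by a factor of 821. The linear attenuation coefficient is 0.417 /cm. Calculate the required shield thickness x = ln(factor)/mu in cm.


x = ln(factor) / mu
x = ln(821) / 0.417
x = 16.092 cm

16.092


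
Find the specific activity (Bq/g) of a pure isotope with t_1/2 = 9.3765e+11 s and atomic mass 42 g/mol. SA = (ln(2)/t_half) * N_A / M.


lambda = ln(2) / t_half = ln(2) / 9.3765e+11 = 7.392387e-13 /s
SA = lambda * N_A / M
SA = 7.392387e-13 * 6.022e23 / 42
SA = 1.0599e+10 Bq/g

1.0599e+10


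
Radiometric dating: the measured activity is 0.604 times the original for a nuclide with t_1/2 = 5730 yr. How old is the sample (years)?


lambda = ln(2) / t_half = ln(2) / 5730 = 1.209681e-04 /yr
t = -ln(A/A0) / lambda
t = -ln(0.604) / 1.209681e-04
t = 4167.9 yr

4167.9


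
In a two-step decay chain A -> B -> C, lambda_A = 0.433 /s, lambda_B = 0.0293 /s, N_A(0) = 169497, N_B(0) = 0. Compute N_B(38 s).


N_B(t) = lambda_A * N_A0 / (lambda_B - lambda_A) * [exp(-lambda_A*t) - exp(-lambda_B*t)]
exp(-0.433*38) = 7.146915e-08; exp(-0.0293*38) = 0.3284404
N_B = 0.433 * 169497 / (0.0293 - 0.433) * (7.146915e-08 - 0.3284404)
N_B = 59710

59710


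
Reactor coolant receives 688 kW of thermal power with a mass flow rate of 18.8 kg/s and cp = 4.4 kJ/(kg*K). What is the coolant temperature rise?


dT = Q / (m_dot * cp)
dT = 688 / (18.8 * 4.4)
dT = 8.3172 C

8.3172


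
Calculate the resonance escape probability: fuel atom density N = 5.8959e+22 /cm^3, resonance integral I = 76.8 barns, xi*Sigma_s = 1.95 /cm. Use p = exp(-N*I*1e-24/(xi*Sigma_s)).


p = exp(-N * I * 1e-24 / (xi*Sigma_s))
p = exp(-5.8959e+22 * 76.8 * 1e-24 / 1.95)
p = 0.098070

0.098070


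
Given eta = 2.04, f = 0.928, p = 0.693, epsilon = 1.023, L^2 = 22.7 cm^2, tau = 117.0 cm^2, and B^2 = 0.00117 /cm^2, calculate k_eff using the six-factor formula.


k_inf = eta*f*p*eps = 2.04*0.928*0.693*1.023 = 1.342107
P_TNL = 1/(1 + L^2*B^2) = 1/(1 + 22.7*0.00117) = 0.9741281
P_FNL = exp(-B^2*tau) = exp(-0.00117*117.0) = 0.8720661
k_eff = k_inf * P_TNL * P_FNL = 1.342107 * 0.9741281 * 0.8720661
k_eff = 1.1401

1.1401


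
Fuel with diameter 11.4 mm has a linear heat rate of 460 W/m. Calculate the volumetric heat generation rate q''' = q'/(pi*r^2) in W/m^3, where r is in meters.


r = D / 2 / 1000 = 11.4 / 2 / 1000 = 0.0057 m
q''' = q' / (pi * r^2)
q''' = 460 / (pi * 0.0057^2)
q''' = 4.5067e+06 W/m^3

4.5067e+06


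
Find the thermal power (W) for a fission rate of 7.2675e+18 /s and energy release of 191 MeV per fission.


P = fission_rate * E_MeV * 1.602e-13
P = 7.2675e+18 * 191 * 1.602e-13
P = 2.2237e+08 W

2.2237e+08


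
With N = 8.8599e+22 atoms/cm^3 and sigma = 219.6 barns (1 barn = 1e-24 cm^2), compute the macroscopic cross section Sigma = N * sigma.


Sigma = N * sigma_barns * 1e-24
Sigma = 8.8599e+22 * 219.6 * 1e-24
Sigma = 19.456 /cm

19.456


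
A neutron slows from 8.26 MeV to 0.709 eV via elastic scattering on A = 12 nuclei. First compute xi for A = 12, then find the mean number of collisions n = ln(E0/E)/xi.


xi = 1 + (A-1)^2/(2A)*ln((A-1)/(A+1)) = 0.1577690 (for A = 12)
n = ln(E0/E) / xi
n = ln(8.26e6 / 0.709) / 0.1577690
n = ln(1.165021e+07) / 0.1577690 = 103.13

103.13


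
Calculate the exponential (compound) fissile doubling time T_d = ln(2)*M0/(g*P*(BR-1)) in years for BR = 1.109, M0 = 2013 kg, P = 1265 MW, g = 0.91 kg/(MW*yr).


Breeding gain G = BR - 1 = 1.109 - 1 = 0.109
Fissile production rate = g * P * G = 0.91 * 1265 * 0.109 = 125.47535 kg/yr
T_d = ln(2) * M0 / (g * P * G)
T_d = ln(2) * 2013 / 125.47535 = 11.120 yr

11.120


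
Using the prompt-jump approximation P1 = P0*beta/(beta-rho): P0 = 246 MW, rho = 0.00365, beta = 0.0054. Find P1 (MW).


P1/P0 = beta / (beta - rho)
P1/P0 = 0.0054 / (0.0054 - 0.00365) = 3.085714
P1 = 246 * 3.085714 = 759.09 MW

759.09


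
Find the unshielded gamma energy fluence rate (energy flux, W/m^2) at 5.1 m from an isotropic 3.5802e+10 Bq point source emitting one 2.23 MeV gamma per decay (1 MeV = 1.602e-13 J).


psi = A * E * 1.602e-13 / (4*pi*r^2)
psi = 3.5802e+10 * 2.23 * 1.602e-13 / (4*pi*5.1^2)
psi = 3.9131e-05 W/m^2

3.9131e-05


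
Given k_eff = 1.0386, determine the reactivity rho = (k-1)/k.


rho = (k_eff - 1) / k_eff
rho = (1.0386 - 1) / 1.0386
rho = 0.037165

0.037165


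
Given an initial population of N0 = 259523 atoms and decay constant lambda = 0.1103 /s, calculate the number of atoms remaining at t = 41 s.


N = N0 * exp(-lambda * t)
N = 259523 * exp(-0.1103 * 41)
N = 2819.5

2819.5


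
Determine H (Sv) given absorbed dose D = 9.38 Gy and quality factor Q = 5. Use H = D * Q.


H = D * Q
H = 9.38 * 5
H = 46.900 Sv

46.900


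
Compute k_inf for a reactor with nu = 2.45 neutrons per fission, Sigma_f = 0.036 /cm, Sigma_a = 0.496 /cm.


k_inf = nu * Sigma_f / Sigma_a
k_inf = 2.45 * 0.036 / 0.496
k_inf = 0.17782

0.17782


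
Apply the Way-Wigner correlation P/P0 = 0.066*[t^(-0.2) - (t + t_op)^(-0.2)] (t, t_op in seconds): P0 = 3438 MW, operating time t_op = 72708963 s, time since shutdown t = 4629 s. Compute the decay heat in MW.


P/P0 = 0.066 * [t^(-0.2) - (t + t_op)^(-0.2)]
P/P0 = 0.066 * [4629^(-0.2) - (4629 + 72708963)^(-0.2)]
P/P0 = 0.066 * [0.1848854 - 0.02677176] = 0.01043550
P = 3438 * 0.01043550 = 35.877 MW

35.877


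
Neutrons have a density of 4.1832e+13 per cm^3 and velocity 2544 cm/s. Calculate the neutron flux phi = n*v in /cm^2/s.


phi = n * v
phi = 4.1832e+13 * 2544
phi = 1.0642e+17 /cm^2/s

1.0642e+17


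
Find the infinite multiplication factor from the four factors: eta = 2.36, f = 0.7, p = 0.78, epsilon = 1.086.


k_inf = eta * f * p * epsilon
k_inf = 2.36 * 0.7 * 0.78 * 1.086
k_inf = 1.3994

1.3994


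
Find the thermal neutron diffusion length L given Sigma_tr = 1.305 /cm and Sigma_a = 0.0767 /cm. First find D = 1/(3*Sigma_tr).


D = 1 / (3 * Sigma_tr) = 1 / (3 * 1.305) = 0.2554278 cm
L = sqrt(D / Sigma_a)
L = sqrt(0.2554278 / 0.0767)
L = 1.8249 cm

1.8249


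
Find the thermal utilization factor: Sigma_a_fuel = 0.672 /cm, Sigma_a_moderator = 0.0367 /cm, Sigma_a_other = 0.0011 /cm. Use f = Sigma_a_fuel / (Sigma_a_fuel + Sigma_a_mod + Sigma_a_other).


f = Sigma_a_fuel / (Sigma_a_fuel + Sigma_a_mod + Sigma_a_other)
f = 0.672 / (0.672 + 0.0367 + 0.0011)
f = 0.94675

0.94675


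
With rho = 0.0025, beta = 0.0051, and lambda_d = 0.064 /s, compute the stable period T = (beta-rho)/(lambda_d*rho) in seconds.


T = (beta - rho) / (lambda_d * rho)
T = (0.0051 - 0.0025) / (0.064 * 0.0025)
T = 16.250 s

16.250


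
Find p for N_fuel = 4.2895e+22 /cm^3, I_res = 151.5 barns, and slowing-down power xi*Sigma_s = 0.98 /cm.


p = exp(-N * I * 1e-24 / (xi*Sigma_s))
p = exp(-4.2895e+22 * 151.5 * 1e-24 / 0.98)
p = 0.0013186

0.0013186


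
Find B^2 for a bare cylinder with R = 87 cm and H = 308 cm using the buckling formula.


B^2 = (2.405/R)^2 + (pi/H)^2
B^2 = (2.405/87)^2 + (pi/308)^2
B^2 = 8.6821e-04 /cm^2

8.6821e-04


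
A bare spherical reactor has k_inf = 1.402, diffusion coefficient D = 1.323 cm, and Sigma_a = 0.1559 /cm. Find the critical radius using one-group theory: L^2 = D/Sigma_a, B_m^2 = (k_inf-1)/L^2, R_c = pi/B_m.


L^2 = D / Sigma_a = 1.323 / 0.1559 = 8.486209 cm^2
B_m^2 = (k_inf - 1) / L^2 = (1.402 - 1) / 8.486209 = 0.04737098 /cm^2
For a bare sphere: B_g = pi/R, so R_c = pi / sqrt(B_m^2)
R_c = pi / sqrt(0.04737098) = 14.434 cm

14.434


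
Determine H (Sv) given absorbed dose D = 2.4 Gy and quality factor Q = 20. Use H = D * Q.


H = D * Q
H = 2.4 * 20
H = 48.000 Sv

48.000


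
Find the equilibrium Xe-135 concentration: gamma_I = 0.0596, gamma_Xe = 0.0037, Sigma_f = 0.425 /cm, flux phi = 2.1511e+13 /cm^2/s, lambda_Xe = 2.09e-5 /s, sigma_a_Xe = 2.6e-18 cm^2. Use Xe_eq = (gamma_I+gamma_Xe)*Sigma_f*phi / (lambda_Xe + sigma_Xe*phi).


Xe_eq = (gamma_I + gamma_Xe) * Sigma_f * phi / (lambda_Xe + sigma_Xe * phi)
Numerator = (0.0596 + 0.0037) * 0.425 * 2.1511e+13 = 5.786997e+11
Denominator = 2.09e-5 + 2.6e-18 * 2.1511e+13 = 7.682860e-05
Xe_eq = 5.786997e+11 / 7.682860e-05 = 7.5323e+15 /cm^3

7.5323e+15


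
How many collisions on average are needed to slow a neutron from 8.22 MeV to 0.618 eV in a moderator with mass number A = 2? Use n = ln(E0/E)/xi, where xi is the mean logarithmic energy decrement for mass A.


xi = 1 + (A-1)^2/(2A)*ln((A-1)/(A+1)) = 0.7253469 (for A = 2)
n = ln(E0/E) / xi
n = ln(8.22e6 / 0.618) / 0.7253469
n = ln(1.330097e+07) / 0.7253469 = 22.614

22.614


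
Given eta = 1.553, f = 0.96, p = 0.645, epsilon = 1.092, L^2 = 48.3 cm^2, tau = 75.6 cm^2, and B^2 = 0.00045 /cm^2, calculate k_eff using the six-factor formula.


k_inf = eta*f*p*eps = 1.553*0.96*0.645*1.092 = 1.050086
P_TNL = 1/(1 + L^2*B^2) = 1/(1 + 48.3*0.00045) = 0.9787274
P_FNL = exp(-B^2*tau) = exp(-0.00045*75.6) = 0.9665522
k_eff = k_inf * P_TNL * P_FNL = 1.050086 * 0.9787274 * 0.9665522
k_eff = 0.99337

0.99337


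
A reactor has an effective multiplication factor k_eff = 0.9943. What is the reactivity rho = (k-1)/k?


rho = (k_eff - 1) / k_eff
rho = (0.9943 - 1) / 0.9943
rho = -0.0057327

-0.0057327


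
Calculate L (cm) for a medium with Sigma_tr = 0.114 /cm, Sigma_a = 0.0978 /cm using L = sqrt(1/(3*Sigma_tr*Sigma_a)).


D = 1 / (3 * Sigma_tr) = 1 / (3 * 0.114) = 2.923977 cm
L = sqrt(D / Sigma_a)
L = sqrt(2.923977 / 0.0978)
L = 5.4679 cm

5.4679


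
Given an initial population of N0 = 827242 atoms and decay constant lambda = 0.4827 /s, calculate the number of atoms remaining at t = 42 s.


N = N0 * exp(-lambda * t)
N = 827242 * exp(-0.4827 * 42)
N = 0.0012972

0.0012972


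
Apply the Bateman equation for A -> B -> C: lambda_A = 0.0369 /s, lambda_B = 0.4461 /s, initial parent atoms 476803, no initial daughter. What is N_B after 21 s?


N_B(t) = lambda_A * N_A0 / (lambda_B - lambda_A) * [exp(-lambda_A*t) - exp(-lambda_B*t)]
exp(-0.0369*21) = 0.4607499; exp(-0.4461*21) = 8.540550e-05
N_B = 0.0369 * 476803 / (0.4461 - 0.0369) * (0.4607499 - 8.540550e-05)
N_B = 19807

19807


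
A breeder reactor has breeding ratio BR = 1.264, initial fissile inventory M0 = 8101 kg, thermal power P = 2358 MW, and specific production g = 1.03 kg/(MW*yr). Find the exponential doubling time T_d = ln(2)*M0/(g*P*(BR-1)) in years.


Breeding gain G = BR - 1 = 1.264 - 1 = 0.264
Fissile production rate = g * P * G = 1.03 * 2358 * 0.264 = 641.18736 kg/yr
T_d = ln(2) * M0 / (g * P * G)
T_d = ln(2) * 8101 / 641.18736 = 8.7575 yr

8.7575


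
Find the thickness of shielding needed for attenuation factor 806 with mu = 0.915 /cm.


x = ln(factor) / mu
x = ln(806) / 0.915
x = 7.3138 cm

7.3138


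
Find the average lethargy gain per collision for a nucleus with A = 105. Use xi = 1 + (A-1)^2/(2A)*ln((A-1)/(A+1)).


xi = 1 + (A-1)^2/(2A) * ln((A-1)/(A+1))
xi = 1 + (105-1)^2/(2*105) * ln((105-1)/(105 +1))
xi = 0.018927

0.018927


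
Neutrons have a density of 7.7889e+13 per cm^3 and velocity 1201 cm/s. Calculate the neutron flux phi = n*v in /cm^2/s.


phi = n * v
phi = 7.7889e+13 * 1201
phi = 9.3545e+16 /cm^2/s

9.3545e+16


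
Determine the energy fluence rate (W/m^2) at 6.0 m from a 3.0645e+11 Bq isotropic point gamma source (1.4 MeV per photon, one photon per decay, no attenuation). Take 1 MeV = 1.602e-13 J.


psi = A * E * 1.602e-13 / (4*pi*r^2)
psi = 3.0645e+11 * 1.4 * 1.602e-13 / (4*pi*6.0^2)
psi = 1.5193e-04 W/m^2

1.5193e-04


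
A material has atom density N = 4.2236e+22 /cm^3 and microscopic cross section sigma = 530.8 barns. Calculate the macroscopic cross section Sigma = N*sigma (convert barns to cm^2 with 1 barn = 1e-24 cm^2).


Sigma = N * sigma_barns * 1e-24
Sigma = 4.2236e+22 * 530.8 * 1e-24
Sigma = 22.419 /cm

22.419


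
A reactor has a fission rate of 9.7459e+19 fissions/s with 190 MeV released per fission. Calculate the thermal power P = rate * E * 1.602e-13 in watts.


P = fission_rate * E_MeV * 1.602e-13
P = 9.7459e+19 * 190 * 1.602e-13
P = 2.9665e+09 W

2.9665e+09


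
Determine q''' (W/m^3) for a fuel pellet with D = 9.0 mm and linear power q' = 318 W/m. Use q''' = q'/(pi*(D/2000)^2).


r = D / 2 / 1000 = 9.0 / 2 / 1000 = 0.0045 m
q''' = q' / (pi * r^2)
q''' = 318 / (pi * 0.0045^2)
q''' = 4.9986e+06 W/m^3

4.9986e+06
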